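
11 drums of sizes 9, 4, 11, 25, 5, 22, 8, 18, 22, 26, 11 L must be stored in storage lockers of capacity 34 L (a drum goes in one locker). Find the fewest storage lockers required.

5

Total = 26 + 25 + 22 + 22 + 18 + 11 + 11 + 9 + 8 + 5 + 4 = 161 L.
Lower bound: ⌈161/34⌉ = 5 storage lockers.
A packing using 5 storage lockers:
  locker 1: 26 + 8 = 34
  locker 2: 25 + 9 = 34
  locker 3: 22 + 11 = 33
  locker 4: 22 + 11 = 33
  locker 5: 18 + 5 + 4 = 27
This matches the lower bound, so 5 is optimal.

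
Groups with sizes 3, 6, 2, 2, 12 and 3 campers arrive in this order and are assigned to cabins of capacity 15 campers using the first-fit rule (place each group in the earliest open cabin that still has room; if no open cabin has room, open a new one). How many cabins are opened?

2

  3 → cabin 1 (new)  [load 3/15]
  6 → cabin 1  [load 9/15]
  2 → cabin 1  [load 11/15]
  2 → cabin 1  [load 13/15]
  12 → cabin 2 (new)  [load 12/15]
  3 → cabin 2  [load 15/15]
2 cabins opened.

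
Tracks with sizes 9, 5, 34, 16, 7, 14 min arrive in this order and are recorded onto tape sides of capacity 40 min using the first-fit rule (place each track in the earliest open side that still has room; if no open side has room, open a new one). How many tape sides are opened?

3

  9 → side 1 (new)  [load 9/40]
  5 → side 1  [load 14/40]
  34 → side 2 (new)  [load 34/40]
  16 → side 1  [load 30/40]
  7 → side 1  [load 37/40]
  14 → side 3 (new)  [load 14/40]
3 tape sides opened.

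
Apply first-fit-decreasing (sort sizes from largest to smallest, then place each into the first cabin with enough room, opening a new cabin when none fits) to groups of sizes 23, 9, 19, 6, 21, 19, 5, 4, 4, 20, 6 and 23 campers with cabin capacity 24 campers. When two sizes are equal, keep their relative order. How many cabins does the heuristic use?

7

Sorted descending: 23, 23, 21, 20, 19, 19, 9, 6, 6, 5, 4, 4.
  23 → cabin 1 (new)  [load 23/24]
  23 → cabin 2 (new)  [load 23/24]
  21 → cabin 3 (new)  [load 21/24]
  20 → cabin 4 (new)  [load 20/24]
  19 → cabin 5 (new)  [load 19/24]
  19 → cabin 6 (new)  [load 19/24]
  9 → cabin 7 (new)  [load 9/24]
  6 → cabin 7  [load 15/24]
  6 → cabin 7  [load 21/24]
  5 → cabin 5  [load 24/24]
  4 → cabin 4  [load 24/24]
  4 → cabin 6  [load 23/24]
7 cabins opened.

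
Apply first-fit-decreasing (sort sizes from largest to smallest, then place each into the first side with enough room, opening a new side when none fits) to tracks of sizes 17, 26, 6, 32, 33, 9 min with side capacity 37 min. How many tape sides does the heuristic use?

Sorted descending: 33, 32, 26, 17, 9, 6.
  33 → side 1 (new)  [load 33/37]
  32 → side 2 (new)  [load 32/37]
  26 → side 3 (new)  [load 26/37]
  17 → side 4 (new)  [load 17/37]
  9 → side 3  [load 35/37]
  6 → side 4  [load 23/37]
4 tape sides opened.

4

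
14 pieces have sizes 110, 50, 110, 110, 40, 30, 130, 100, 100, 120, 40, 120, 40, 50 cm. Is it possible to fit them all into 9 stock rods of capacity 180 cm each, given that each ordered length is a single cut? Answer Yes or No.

Yes

A valid assignment using 8 stock rods:
  stock rod 1: 130 + 50 = 180
  stock rod 2: 120 + 50 = 170
  stock rod 3: 120 + 40 = 160
  stock rod 4: 110 + 40 + 30 = 180
  stock rod 5: 110 + 40 = 150
  stock rod 6: 110 = 110
  stock rod 7: 100 = 100
  stock rod 8: 100 = 100
That uses only 8 ≤ 9, so 9 stock rods are enough.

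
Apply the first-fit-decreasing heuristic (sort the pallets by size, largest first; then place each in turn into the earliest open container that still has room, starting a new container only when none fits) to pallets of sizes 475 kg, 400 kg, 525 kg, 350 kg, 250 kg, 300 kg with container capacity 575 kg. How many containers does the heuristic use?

5

Sorted descending: 525, 475, 400, 350, 300, 250.
  525 → container 1 (new)  [load 525/575]
  475 → container 2 (new)  [load 475/575]
  400 → container 3 (new)  [load 400/575]
  350 → container 4 (new)  [load 350/575]
  300 → container 5 (new)  [load 300/575]
  250 → container 5  [load 550/575]
5 containers opened.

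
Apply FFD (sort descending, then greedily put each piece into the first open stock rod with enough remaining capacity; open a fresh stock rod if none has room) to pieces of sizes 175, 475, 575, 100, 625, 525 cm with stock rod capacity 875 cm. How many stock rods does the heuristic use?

Sorted descending: 625, 575, 525, 475, 175, 100.
  625 → stock rod 1 (new)  [load 625/875]
  575 → stock rod 2 (new)  [load 575/875]
  525 → stock rod 3 (new)  [load 525/875]
  475 → stock rod 4 (new)  [load 475/875]
  175 → stock rod 1  [load 800/875]
  100 → stock rod 2  [load 675/875]
4 stock rods opened.

4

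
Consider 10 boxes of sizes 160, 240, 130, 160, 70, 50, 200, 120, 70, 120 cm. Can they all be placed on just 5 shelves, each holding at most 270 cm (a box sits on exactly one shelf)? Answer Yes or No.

Total = 1320 cm; ⌈1320/270⌉ = 5.
The bound of 5 does not rule out 5, but exhaustive search shows no assignment into 5 shelves of capacity 270 cm exists — the minimum is 6.

No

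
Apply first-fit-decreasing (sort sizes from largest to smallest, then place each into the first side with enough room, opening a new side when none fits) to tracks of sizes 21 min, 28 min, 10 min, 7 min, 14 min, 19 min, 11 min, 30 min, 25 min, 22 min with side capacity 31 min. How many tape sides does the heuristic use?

7

Sorted descending: 30, 28, 25, 22, 21, 19, 14, 11, 10, 7.
  30 → side 1 (new)  [load 30/31]
  28 → side 2 (new)  [load 28/31]
  25 → side 3 (new)  [load 25/31]
  22 → side 4 (new)  [load 22/31]
  21 → side 5 (new)  [load 21/31]
  19 → side 6 (new)  [load 19/31]
  14 → side 7 (new)  [load 14/31]
  11 → side 6  [load 30/31]
  10 → side 5  [load 31/31]
  7 → side 4  [load 29/31]
7 tape sides opened.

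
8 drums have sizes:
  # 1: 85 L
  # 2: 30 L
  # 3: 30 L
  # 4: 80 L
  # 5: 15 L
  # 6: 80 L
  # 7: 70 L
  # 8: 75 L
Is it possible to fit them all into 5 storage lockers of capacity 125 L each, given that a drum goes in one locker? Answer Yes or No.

A valid assignment using 5 storage lockers:
  locker 1: 85 + 30 = 115
  locker 2: 80 + 30 + 15 = 125
  locker 3: 80 = 80
  locker 4: 75 = 75
  locker 5: 70 = 70
Every load is within 125 L, so 5 storage lockers suffice.

Yes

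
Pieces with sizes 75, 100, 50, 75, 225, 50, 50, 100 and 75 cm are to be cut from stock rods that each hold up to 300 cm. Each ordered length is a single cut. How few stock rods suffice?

Total = 225 + 100 + 100 + 75 + 75 + 75 + 50 + 50 + 50 = 800 cm.
Lower bound: ⌈800/300⌉ = 3 stock rods.
A packing using 3 stock rods:
  stock rod 1: 225 + 75 = 300
  stock rod 2: 100 + 100 + 75 = 275
  stock rod 3: 75 + 50 + 50 + 50 = 225
This matches the lower bound, so 3 is optimal.

3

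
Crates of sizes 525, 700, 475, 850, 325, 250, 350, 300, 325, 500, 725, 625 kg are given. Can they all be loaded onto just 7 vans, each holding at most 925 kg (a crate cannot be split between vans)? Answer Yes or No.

No

Total = 5950 kg; ⌈5950/925⌉ = 7.
The bound of 7 does not rule out 7, but exhaustive search shows no assignment into 7 vans of capacity 925 kg exists — the minimum is 8.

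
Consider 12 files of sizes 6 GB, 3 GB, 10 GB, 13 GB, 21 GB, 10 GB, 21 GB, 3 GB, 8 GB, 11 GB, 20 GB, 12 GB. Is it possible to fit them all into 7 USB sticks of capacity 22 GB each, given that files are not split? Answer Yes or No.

Yes

A valid assignment using 7 USB sticks:
  USB stick 1: 21 = 21
  USB stick 2: 21 = 21
  USB stick 3: 20 = 20
  USB stick 4: 13 + 8 = 21
  USB stick 5: 12 + 10 = 22
  USB stick 6: 11 + 10 = 21
  USB stick 7: 6 + 3 + 3 = 12
Every load is within 22 GB, so 7 USB sticks suffice.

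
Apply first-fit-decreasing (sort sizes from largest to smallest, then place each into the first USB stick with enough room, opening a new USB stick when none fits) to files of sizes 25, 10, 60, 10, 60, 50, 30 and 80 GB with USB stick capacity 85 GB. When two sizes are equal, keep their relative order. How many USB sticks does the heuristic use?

4

Sorted descending: 80, 60, 60, 50, 30, 25, 10, 10.
  80 → USB stick 1 (new)  [load 80/85]
  60 → USB stick 2 (new)  [load 60/85]
  60 → USB stick 3 (new)  [load 60/85]
  50 → USB stick 4 (new)  [load 50/85]
  30 → USB stick 4  [load 80/85]
  25 → USB stick 2  [load 85/85]
  10 → USB stick 3  [load 70/85]
  10 → USB stick 3  [load 80/85]
4 USB sticks opened.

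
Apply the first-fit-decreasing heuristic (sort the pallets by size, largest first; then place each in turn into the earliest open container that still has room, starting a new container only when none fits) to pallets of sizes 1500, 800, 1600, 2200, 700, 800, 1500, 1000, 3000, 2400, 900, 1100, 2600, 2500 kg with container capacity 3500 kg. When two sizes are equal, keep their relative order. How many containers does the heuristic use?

Sorted descending: 3000, 2600, 2500, 2400, 2200, 1600, 1500, 1500, 1100, 1000, 900, 800, 800, 700.
  3000 → container 1 (new)  [load 3000/3500]
  2600 → container 2 (new)  [load 2600/3500]
  2500 → container 3 (new)  [load 2500/3500]
  2400 → container 4 (new)  [load 2400/3500]
  2200 → container 5 (new)  [load 2200/3500]
  1600 → container 6 (new)  [load 1600/3500]
  1500 → container 6  [load 3100/3500]
  1500 → container 7 (new)  [load 1500/3500]
  1100 → container 4  [load 3500/3500]
  1000 → container 3  [load 3500/3500]
  900 → container 2  [load 3500/3500]
  800 → container 5  [load 3000/3500]
  800 → container 7  [load 2300/3500]
  700 → container 7  [load 3000/3500]
7 containers opened.

7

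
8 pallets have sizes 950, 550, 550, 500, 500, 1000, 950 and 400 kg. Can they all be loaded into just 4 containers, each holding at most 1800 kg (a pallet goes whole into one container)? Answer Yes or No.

Yes

A valid assignment using 4 containers:
  container 1: 1000 + 550 = 1550
  container 2: 950 + 550 = 1500
  container 3: 950 + 500 = 1450
  container 4: 500 + 400 = 900
Every load is within 1800 kg, so 4 containers suffice.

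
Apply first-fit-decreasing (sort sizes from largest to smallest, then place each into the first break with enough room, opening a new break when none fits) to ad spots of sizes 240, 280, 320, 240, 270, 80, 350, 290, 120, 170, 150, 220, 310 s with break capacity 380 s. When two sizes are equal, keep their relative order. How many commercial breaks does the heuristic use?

Sorted descending: 350, 320, 310, 290, 280, 270, 240, 240, 220, 170, 150, 120, 80.
  350 → break 1 (new)  [load 350/380]
  320 → break 2 (new)  [load 320/380]
  310 → break 3 (new)  [load 310/380]
  290 → break 4 (new)  [load 290/380]
  280 → break 5 (new)  [load 280/380]
  270 → break 6 (new)  [load 270/380]
  240 → break 7 (new)  [load 240/380]
  240 → break 8 (new)  [load 240/380]
  220 → break 9 (new)  [load 220/380]
  170 → break 10 (new)  [load 170/380]
  150 → break 9  [load 370/380]
  120 → break 7  [load 360/380]
  80 → break 4  [load 370/380]
10 commercial breaks opened.

10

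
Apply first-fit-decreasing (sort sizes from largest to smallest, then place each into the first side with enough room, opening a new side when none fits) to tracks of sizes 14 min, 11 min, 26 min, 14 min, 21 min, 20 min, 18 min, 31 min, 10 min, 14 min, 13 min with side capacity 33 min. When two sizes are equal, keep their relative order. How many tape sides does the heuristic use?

7

Sorted descending: 31, 26, 21, 20, 18, 14, 14, 14, 13, 11, 10.
  31 → side 1 (new)  [load 31/33]
  26 → side 2 (new)  [load 26/33]
  21 → side 3 (new)  [load 21/33]
  20 → side 4 (new)  [load 20/33]
  18 → side 5 (new)  [load 18/33]
  14 → side 5  [load 32/33]
  14 → side 6 (new)  [load 14/33]
  14 → side 6  [load 28/33]
  13 → side 4  [load 33/33]
  11 → side 3  [load 32/33]
  10 → side 7 (new)  [load 10/33]
7 tape sides opened.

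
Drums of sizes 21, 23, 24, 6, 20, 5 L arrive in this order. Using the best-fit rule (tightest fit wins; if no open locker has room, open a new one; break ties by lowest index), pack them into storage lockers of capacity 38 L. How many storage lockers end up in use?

  21 → locker 1 (new)  [load 21/38]
  23 → locker 2 (new)  [load 23/38]
  24 → locker 3 (new)  [load 24/38]
  6 → locker 3  [load 30/38]
  20 → locker 4 (new)  [load 20/38]
  5 → locker 3  [load 35/38]
4 storage lockers opened.

4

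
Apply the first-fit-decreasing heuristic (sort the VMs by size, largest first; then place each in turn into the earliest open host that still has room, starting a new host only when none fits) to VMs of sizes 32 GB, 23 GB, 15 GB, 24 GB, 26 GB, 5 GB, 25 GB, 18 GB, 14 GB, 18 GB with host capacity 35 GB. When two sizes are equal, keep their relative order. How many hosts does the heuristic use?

Sorted descending: 32, 26, 25, 24, 23, 18, 18, 15, 14, 5.
  32 → host 1 (new)  [load 32/35]
  26 → host 2 (new)  [load 26/35]
  25 → host 3 (new)  [load 25/35]
  24 → host 4 (new)  [load 24/35]
  23 → host 5 (new)  [load 23/35]
  18 → host 6 (new)  [load 18/35]
  18 → host 7 (new)  [load 18/35]
  15 → host 6  [load 33/35]
  14 → host 7  [load 32/35]
  5 → host 2  [load 31/35]
7 hosts opened.

7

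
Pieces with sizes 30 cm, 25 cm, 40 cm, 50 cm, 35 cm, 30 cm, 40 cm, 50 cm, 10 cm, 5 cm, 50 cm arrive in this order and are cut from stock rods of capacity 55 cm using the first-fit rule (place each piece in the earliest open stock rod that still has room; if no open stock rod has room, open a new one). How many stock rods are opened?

  30 → stock rod 1 (new)  [load 30/55]
  25 → stock rod 1  [load 55/55]
  40 → stock rod 2 (new)  [load 40/55]
  50 → stock rod 3 (new)  [load 50/55]
  35 → stock rod 4 (new)  [load 35/55]
  30 → stock rod 5 (new)  [load 30/55]
  40 → stock rod 6 (new)  [load 40/55]
  50 → stock rod 7 (new)  [load 50/55]
  10 → stock rod 2  [load 50/55]
  5 → stock rod 2  [load 55/55]
  50 → stock rod 8 (new)  [load 50/55]
8 stock rods opened.

8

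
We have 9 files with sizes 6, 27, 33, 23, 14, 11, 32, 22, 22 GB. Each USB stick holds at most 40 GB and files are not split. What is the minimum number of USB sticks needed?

6

Total = 33 + 32 + 27 + 23 + 22 + 22 + 14 + 11 + 6 = 190 GB.
Lower bound: ⌈190/40⌉ = 5 USB sticks.
Also, 6 files each exceed 20 GB, and no two of those can share a USB stick, so at least 6 USB sticks are needed.
A packing using 6 USB sticks:
  USB stick 1: 33 + 6 = 39
  USB stick 2: 32 = 32
  USB stick 3: 27 + 11 = 38
  USB stick 4: 23 + 14 = 37
  USB stick 5: 22 = 22
  USB stick 6: 22 = 22
This matches the lower bound, so 6 is optimal.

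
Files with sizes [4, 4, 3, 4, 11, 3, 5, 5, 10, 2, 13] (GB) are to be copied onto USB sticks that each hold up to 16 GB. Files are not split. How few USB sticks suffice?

4

Total = 13 + 11 + 10 + 5 + 5 + 4 + 4 + 4 + 3 + 3 + 2 = 64 GB.
Lower bound: ⌈64/16⌉ = 4 USB sticks.
A packing using 4 USB sticks:
  USB stick 1: 13 + 3 = 16
  USB stick 2: 11 + 5 = 16
  USB stick 3: 10 + 4 + 2 = 16
  USB stick 4: 5 + 4 + 4 + 3 = 16
This matches the lower bound, so 4 is optimal.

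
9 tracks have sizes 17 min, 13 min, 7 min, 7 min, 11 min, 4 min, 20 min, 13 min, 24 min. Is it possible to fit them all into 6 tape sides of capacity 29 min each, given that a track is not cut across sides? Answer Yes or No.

A valid assignment using 5 tape sides:
  side 1: 24 + 4 = 28
  side 2: 20 + 7 = 27
  side 3: 17 + 11 = 28
  side 4: 13 + 13 = 26
  side 5: 7 = 7
That uses only 5 ≤ 6, so 6 tape sides are enough.

Yes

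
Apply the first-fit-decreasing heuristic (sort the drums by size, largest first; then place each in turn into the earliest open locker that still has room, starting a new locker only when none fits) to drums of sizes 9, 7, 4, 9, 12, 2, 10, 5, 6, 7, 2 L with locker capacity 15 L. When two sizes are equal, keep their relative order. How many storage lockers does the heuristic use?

5

Sorted descending: 12, 10, 9, 9, 7, 7, 6, 5, 4, 2, 2.
  12 → locker 1 (new)  [load 12/15]
  10 → locker 2 (new)  [load 10/15]
  9 → locker 3 (new)  [load 9/15]
  9 → locker 4 (new)  [load 9/15]
  7 → locker 5 (new)  [load 7/15]
  7 → locker 5  [load 14/15]
  6 → locker 3  [load 15/15]
  5 → locker 2  [load 15/15]
  4 → locker 4  [load 13/15]
  2 → locker 1  [load 14/15]
  2 → locker 4  [load 15/15]
5 storage lockers opened.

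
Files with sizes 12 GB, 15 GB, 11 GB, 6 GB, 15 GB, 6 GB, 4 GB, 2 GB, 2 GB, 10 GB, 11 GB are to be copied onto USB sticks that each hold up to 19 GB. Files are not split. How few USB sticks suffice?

6

Total = 15 + 15 + 12 + 11 + 11 + 10 + 6 + 6 + 4 + 2 + 2 = 94 GB.
Lower bound: ⌈94/19⌉ = 5 USB sticks.
Also, 6 files each exceed 19/2 GB, and no two of those can share a USB stick, so at least 6 USB sticks are needed.
A packing using 6 USB sticks:
  USB stick 1: 15 + 4 = 19
  USB stick 2: 15 + 2 + 2 = 19
  USB stick 3: 12 + 6 = 18
  USB stick 4: 11 + 6 = 17
  USB stick 5: 11 = 11
  USB stick 6: 10 = 10
This matches the lower bound, so 6 is optimal.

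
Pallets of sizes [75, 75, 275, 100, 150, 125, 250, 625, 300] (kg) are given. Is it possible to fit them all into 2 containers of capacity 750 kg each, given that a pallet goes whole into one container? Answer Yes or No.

No

Total = 1975 kg; ⌈1975/750⌉ = 3.
At least 3 containers are required, but only 2 are allowed.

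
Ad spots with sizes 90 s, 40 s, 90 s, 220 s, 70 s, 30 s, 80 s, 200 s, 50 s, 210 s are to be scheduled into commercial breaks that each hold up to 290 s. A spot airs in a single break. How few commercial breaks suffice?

4

Total = 220 + 210 + 200 + 90 + 90 + 80 + 70 + 50 + 40 + 30 = 1080 s.
Lower bound: ⌈1080/290⌉ = 4 commercial breaks.
A packing using 4 commercial breaks:
  break 1: 220 + 70 = 290
  break 2: 210 + 80 = 290
  break 3: 200 + 90 = 290
  break 4: 90 + 50 + 40 + 30 = 210
This matches the lower bound, so 4 is optimal.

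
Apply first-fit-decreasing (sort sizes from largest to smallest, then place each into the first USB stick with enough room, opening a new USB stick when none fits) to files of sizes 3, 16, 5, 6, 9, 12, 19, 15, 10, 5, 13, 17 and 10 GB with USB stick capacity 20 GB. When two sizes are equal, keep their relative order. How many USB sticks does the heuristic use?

Sorted descending: 19, 17, 16, 15, 13, 12, 10, 10, 9, 6, 5, 5, 3.
  19 → USB stick 1 (new)  [load 19/20]
  17 → USB stick 2 (new)  [load 17/20]
  16 → USB stick 3 (new)  [load 16/20]
  15 → USB stick 4 (new)  [load 15/20]
  13 → USB stick 5 (new)  [load 13/20]
  12 → USB stick 6 (new)  [load 12/20]
  10 → USB stick 7 (new)  [load 10/20]
  10 → USB stick 7  [load 20/20]
  9 → USB stick 8 (new)  [load 9/20]
  6 → USB stick 5  [load 19/20]
  5 → USB stick 4  [load 20/20]
  5 → USB stick 6  [load 17/20]
  3 → USB stick 2  [load 20/20]
8 USB sticks opened.

8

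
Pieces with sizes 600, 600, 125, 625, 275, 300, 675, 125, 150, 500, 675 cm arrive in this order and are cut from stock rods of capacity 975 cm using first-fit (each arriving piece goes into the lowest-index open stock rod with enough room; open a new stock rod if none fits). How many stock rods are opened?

6

  600 → stock rod 1 (new)  [load 600/975]
  600 → stock rod 2 (new)  [load 600/975]
  125 → stock rod 1  [load 725/975]
  625 → stock rod 3 (new)  [load 625/975]
  275 → stock rod 2  [load 875/975]
  300 → stock rod 3  [load 925/975]
  675 → stock rod 4 (new)  [load 675/975]
  125 → stock rod 1  [load 850/975]
  150 → stock rod 4  [load 825/975]
  500 → stock rod 5 (new)  [load 500/975]
  675 → stock rod 6 (new)  [load 675/975]
6 stock rods opened.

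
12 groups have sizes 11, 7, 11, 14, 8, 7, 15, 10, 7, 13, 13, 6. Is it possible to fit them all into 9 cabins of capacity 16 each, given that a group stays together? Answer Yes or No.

Yes

A valid assignment using 9 cabins:
  cabin 1: 15 = 15
  cabin 2: 14 = 14
  cabin 3: 13 = 13
  cabin 4: 13 = 13
  cabin 5: 11 = 11
  cabin 6: 11 = 11
  cabin 7: 10 + 6 = 16
  cabin 8: 8 + 7 = 15
  cabin 9: 7 + 7 = 14
Every load is within 16, so 9 cabins suffice.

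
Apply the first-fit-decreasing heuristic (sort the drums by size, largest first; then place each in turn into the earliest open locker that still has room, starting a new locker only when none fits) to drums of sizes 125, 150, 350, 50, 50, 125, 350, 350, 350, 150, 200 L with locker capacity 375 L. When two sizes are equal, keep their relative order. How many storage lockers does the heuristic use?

Sorted descending: 350, 350, 350, 350, 200, 150, 150, 125, 125, 50, 50.
  350 → locker 1 (new)  [load 350/375]
  350 → locker 2 (new)  [load 350/375]
  350 → locker 3 (new)  [load 350/375]
  350 → locker 4 (new)  [load 350/375]
  200 → locker 5 (new)  [load 200/375]
  150 → locker 5  [load 350/375]
  150 → locker 6 (new)  [load 150/375]
  125 → locker 6  [load 275/375]
  125 → locker 7 (new)  [load 125/375]
  50 → locker 6  [load 325/375]
  50 → locker 6  [load 375/375]
7 storage lockers opened.

7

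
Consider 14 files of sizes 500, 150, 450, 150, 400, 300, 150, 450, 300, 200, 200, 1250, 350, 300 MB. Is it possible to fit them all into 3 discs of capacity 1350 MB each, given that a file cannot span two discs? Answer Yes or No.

Total = 5150 MB; ⌈5150/1350⌉ = 4.
At least 4 discs are required, but only 3 are allowed.

No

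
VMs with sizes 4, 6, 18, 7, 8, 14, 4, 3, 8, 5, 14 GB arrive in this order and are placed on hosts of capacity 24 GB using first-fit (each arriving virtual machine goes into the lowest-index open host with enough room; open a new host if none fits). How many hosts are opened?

  4 → host 1 (new)  [load 4/24]
  6 → host 1  [load 10/24]
  18 → host 2 (new)  [load 18/24]
  7 → host 1  [load 17/24]
  8 → host 3 (new)  [load 8/24]
  14 → host 3  [load 22/24]
  4 → host 1  [load 21/24]
  3 → host 1  [load 24/24]
  8 → host 4 (new)  [load 8/24]
  5 → host 2  [load 23/24]
  14 → host 4  [load 22/24]
4 hosts opened.

4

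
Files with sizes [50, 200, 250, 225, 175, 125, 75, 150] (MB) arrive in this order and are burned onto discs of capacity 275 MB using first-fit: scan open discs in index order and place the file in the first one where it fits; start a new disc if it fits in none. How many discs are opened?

  50 → disc 1 (new)  [load 50/275]
  200 → disc 1  [load 250/275]
  250 → disc 2 (new)  [load 250/275]
  225 → disc 3 (new)  [load 225/275]
  175 → disc 4 (new)  [load 175/275]
  125 → disc 5 (new)  [load 125/275]
  75 → disc 4  [load 250/275]
  150 → disc 5  [load 275/275]
5 discs opened.

5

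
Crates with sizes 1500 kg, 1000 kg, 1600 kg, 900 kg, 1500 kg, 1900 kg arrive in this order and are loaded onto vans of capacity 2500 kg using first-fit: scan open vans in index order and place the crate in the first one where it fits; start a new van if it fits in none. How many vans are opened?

4

  1500 → van 1 (new)  [load 1500/2500]
  1000 → van 1  [load 2500/2500]
  1600 → van 2 (new)  [load 1600/2500]
  900 → van 2  [load 2500/2500]
  1500 → van 3 (new)  [load 1500/2500]
  1900 → van 4 (new)  [load 1900/2500]
4 vans opened.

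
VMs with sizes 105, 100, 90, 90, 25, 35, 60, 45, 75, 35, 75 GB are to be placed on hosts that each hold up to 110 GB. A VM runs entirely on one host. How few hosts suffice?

8

Total = 105 + 100 + 90 + 90 + 75 + 75 + 60 + 45 + 35 + 35 + 25 = 735 GB.
Lower bound: ⌈735/110⌉ = 7 hosts.
A packing using 8 hosts:
  host 1: 105 = 105
  host 2: 100 = 100
  host 3: 90 = 90
  host 4: 90 = 90
  host 5: 75 + 35 = 110
  host 6: 75 + 35 = 110
  host 7: 60 + 45 = 105
  host 8: 25 = 25
No arrangement into 7 hosts stays within capacity, so 8 is optimal.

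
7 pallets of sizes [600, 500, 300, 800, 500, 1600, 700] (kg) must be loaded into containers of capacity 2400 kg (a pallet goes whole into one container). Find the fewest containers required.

Total = 1600 + 800 + 700 + 600 + 500 + 500 + 300 = 5000 kg.
Lower bound: ⌈5000/2400⌉ = 3 containers.
A packing using 3 containers:
  container 1: 1600 + 800 = 2400
  container 2: 700 + 600 + 500 + 500 = 2300
  container 3: 300 = 300
This matches the lower bound, so 3 is optimal.

3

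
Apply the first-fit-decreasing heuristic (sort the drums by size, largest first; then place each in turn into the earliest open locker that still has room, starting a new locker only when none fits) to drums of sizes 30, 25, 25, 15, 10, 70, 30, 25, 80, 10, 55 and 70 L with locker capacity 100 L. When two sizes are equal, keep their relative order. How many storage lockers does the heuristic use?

Sorted descending: 80, 70, 70, 55, 30, 30, 25, 25, 25, 15, 10, 10.
  80 → locker 1 (new)  [load 80/100]
  70 → locker 2 (new)  [load 70/100]
  70 → locker 3 (new)  [load 70/100]
  55 → locker 4 (new)  [load 55/100]
  30 → locker 2  [load 100/100]
  30 → locker 3  [load 100/100]
  25 → locker 4  [load 80/100]
  25 → locker 5 (new)  [load 25/100]
  25 → locker 5  [load 50/100]
  15 → locker 1  [load 95/100]
  10 → locker 4  [load 90/100]
  10 → locker 4  [load 100/100]
5 storage lockers opened.

5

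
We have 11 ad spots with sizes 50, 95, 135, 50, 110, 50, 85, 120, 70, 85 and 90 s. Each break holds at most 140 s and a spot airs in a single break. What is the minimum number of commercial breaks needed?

Total = 135 + 120 + 110 + 95 + 90 + 85 + 85 + 70 + 50 + 50 + 50 = 940 s.
Lower bound: ⌈940/140⌉ = 7 commercial breaks.
A packing using 8 commercial breaks:
  break 1: 135 = 135
  break 2: 120 = 120
  break 3: 110 = 110
  break 4: 95 = 95
  break 5: 90 + 50 = 140
  break 6: 85 + 50 = 135
  break 7: 85 + 50 = 135
  break 8: 70 = 70
No arrangement into 7 commercial breaks stays within capacity, so 8 is optimal.

8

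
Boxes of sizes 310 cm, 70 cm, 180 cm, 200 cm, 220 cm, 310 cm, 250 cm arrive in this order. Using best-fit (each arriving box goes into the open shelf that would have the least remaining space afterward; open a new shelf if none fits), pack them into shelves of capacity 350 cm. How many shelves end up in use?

  310 → shelf 1 (new)  [load 310/350]
  70 → shelf 2 (new)  [load 70/350]
  180 → shelf 2  [load 250/350]
  200 → shelf 3 (new)  [load 200/350]
  220 → shelf 4 (new)  [load 220/350]
  310 → shelf 5 (new)  [load 310/350]
  250 → shelf 6 (new)  [load 250/350]
6 shelves opened.

6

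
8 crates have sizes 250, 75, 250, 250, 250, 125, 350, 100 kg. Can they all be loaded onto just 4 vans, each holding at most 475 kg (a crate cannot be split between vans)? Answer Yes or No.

No

Total = 1650 kg; ⌈1650/475⌉ = 4.
5 crates each exceed half the capacity and cannot share a van, forcing at least 5 vans.
At least 5 vans are required, but only 4 are allowed.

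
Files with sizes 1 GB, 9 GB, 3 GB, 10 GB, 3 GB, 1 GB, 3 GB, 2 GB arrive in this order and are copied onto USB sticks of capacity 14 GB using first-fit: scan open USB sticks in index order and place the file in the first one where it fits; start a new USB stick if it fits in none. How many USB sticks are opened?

  1 → USB stick 1 (new)  [load 1/14]
  9 → USB stick 1  [load 10/14]
  3 → USB stick 1  [load 13/14]
  10 → USB stick 2 (new)  [load 10/14]
  3 → USB stick 2  [load 13/14]
  1 → USB stick 1  [load 14/14]
  3 → USB stick 3 (new)  [load 3/14]
  2 → USB stick 3  [load 5/14]
3 USB sticks opened.

3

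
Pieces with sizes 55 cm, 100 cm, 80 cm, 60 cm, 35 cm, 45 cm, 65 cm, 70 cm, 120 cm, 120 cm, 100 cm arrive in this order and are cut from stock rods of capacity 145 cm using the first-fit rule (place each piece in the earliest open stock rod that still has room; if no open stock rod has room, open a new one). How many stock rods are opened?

  55 → stock rod 1 (new)  [load 55/145]
  100 → stock rod 2 (new)  [load 100/145]
  80 → stock rod 1  [load 135/145]
  60 → stock rod 3 (new)  [load 60/145]
  35 → stock rod 2  [load 135/145]
  45 → stock rod 3  [load 105/145]
  65 → stock rod 4 (new)  [load 65/145]
  70 → stock rod 4  [load 135/145]
  120 → stock rod 5 (new)  [load 120/145]
  120 → stock rod 6 (new)  [load 120/145]
  100 → stock rod 7 (new)  [load 100/145]
7 stock rods opened.

7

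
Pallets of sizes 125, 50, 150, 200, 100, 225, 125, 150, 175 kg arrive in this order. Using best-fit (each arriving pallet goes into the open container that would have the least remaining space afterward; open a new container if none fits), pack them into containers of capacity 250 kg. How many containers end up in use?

7

  125 → container 1 (new)  [load 125/250]
  50 → container 1  [load 175/250]
  150 → container 2 (new)  [load 150/250]
  200 → container 3 (new)  [load 200/250]
  100 → container 2  [load 250/250]
  225 → container 4 (new)  [load 225/250]
  125 → container 5 (new)  [load 125/250]
  150 → container 6 (new)  [load 150/250]
  175 → container 7 (new)  [load 175/250]
7 containers opened.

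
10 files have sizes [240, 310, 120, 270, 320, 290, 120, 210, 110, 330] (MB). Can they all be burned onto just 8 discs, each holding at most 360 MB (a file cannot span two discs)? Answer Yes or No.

A valid assignment using 8 discs:
  disc 1: 330 = 330
  disc 2: 320 = 320
  disc 3: 310 = 310
  disc 4: 290 = 290
  disc 5: 270 = 270
  disc 6: 240 + 120 = 360
  disc 7: 210 + 120 = 330
  disc 8: 110 = 110
Every load is within 360 MB, so 8 discs suffice.

Yes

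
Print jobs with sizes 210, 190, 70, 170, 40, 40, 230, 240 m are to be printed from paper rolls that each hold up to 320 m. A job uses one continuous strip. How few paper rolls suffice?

5

Total = 240 + 230 + 210 + 190 + 170 + 70 + 40 + 40 = 1190 m.
Lower bound: ⌈1190/320⌉ = 4 paper rolls.
Also, 5 print jobs each exceed 160 m, and no two of those can share a roll, so at least 5 paper rolls are needed.
A packing using 5 paper rolls:
  roll 1: 240 + 70 = 310
  roll 2: 230 + 40 + 40 = 310
  roll 3: 210 = 210
  roll 4: 190 = 190
  roll 5: 170 = 170
This matches the lower bound, so 5 is optimal.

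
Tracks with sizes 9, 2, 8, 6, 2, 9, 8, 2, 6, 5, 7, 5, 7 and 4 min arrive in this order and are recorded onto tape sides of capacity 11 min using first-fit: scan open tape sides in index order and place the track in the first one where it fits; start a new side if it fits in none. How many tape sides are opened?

9

  9 → side 1 (new)  [load 9/11]
  2 → side 1  [load 11/11]
  8 → side 2 (new)  [load 8/11]
  6 → side 3 (new)  [load 6/11]
  2 → side 2  [load 10/11]
  9 → side 4 (new)  [load 9/11]
  8 → side 5 (new)  [load 8/11]
  2 → side 3  [load 8/11]
  6 → side 6 (new)  [load 6/11]
  5 → side 6  [load 11/11]
  7 → side 7 (new)  [load 7/11]
  5 → side 8 (new)  [load 5/11]
  7 → side 9 (new)  [load 7/11]
  4 → side 7  [load 11/11]
9 tape sides opened.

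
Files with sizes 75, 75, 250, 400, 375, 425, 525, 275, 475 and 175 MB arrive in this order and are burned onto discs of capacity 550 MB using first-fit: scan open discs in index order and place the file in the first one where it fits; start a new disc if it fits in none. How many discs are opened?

  75 → disc 1 (new)  [load 75/550]
  75 → disc 1  [load 150/550]
  250 → disc 1  [load 400/550]
  400 → disc 2 (new)  [load 400/550]
  375 → disc 3 (new)  [load 375/550]
  425 → disc 4 (new)  [load 425/550]
  525 → disc 5 (new)  [load 525/550]
  275 → disc 6 (new)  [load 275/550]
  475 → disc 7 (new)  [load 475/550]
  175 → disc 3  [load 550/550]
7 discs opened.

7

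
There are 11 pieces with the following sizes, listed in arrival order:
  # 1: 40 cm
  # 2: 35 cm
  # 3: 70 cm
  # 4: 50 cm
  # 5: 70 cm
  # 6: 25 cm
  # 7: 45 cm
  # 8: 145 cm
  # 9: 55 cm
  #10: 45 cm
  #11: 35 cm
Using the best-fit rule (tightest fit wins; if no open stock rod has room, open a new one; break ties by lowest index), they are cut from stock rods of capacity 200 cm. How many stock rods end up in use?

  40 → stock rod 1 (new)  [load 40/200]
  35 → stock rod 1  [load 75/200]
  70 → stock rod 1  [load 145/200]
  50 → stock rod 1  [load 195/200]
  70 → stock rod 2 (new)  [load 70/200]
  25 → stock rod 2  [load 95/200]
  45 → stock rod 2  [load 140/200]
  145 → stock rod 3 (new)  [load 145/200]
  55 → stock rod 3  [load 200/200]
  45 → stock rod 2  [load 185/200]
  35 → stock rod 4 (new)  [load 35/200]
4 stock rods opened.

4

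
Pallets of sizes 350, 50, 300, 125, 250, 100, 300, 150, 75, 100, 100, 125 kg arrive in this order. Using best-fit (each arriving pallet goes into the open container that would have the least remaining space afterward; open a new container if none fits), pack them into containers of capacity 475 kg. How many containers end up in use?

  350 → container 1 (new)  [load 350/475]
  50 → container 1  [load 400/475]
  300 → container 2 (new)  [load 300/475]
  125 → container 2  [load 425/475]
  250 → container 3 (new)  [load 250/475]
  100 → container 3  [load 350/475]
  300 → container 4 (new)  [load 300/475]
  150 → container 4  [load 450/475]
  75 → container 1  [load 475/475]
  100 → container 3  [load 450/475]
  100 → container 5 (new)  [load 100/475]
  125 → container 5  [load 225/475]
5 containers opened.

5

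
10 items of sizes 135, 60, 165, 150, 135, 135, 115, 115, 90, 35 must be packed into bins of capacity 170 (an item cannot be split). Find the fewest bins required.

Total = 165 + 150 + 135 + 135 + 135 + 115 + 115 + 90 + 60 + 35 = 1135.
Lower bound: ⌈1135/170⌉ = 7 bins.
Also, 8 items each exceed 85, and no two of those can share a bin, so at least 8 bins are needed.
A packing using 8 bins:
  bin 1: 165 = 165
  bin 2: 150 = 150
  bin 3: 135 + 35 = 170
  bin 4: 135 = 135
  bin 5: 135 = 135
  bin 6: 115 = 115
  bin 7: 115 = 115
  bin 8: 90 + 60 = 150
This matches the lower bound, so 8 is optimal.

8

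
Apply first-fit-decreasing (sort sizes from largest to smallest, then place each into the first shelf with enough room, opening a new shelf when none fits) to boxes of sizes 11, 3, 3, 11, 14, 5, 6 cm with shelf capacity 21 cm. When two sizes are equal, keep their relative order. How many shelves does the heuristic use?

Sorted descending: 14, 11, 11, 6, 5, 3, 3.
  14 → shelf 1 (new)  [load 14/21]
  11 → shelf 2 (new)  [load 11/21]
  11 → shelf 3 (new)  [load 11/21]
  6 → shelf 1  [load 20/21]
  5 → shelf 2  [load 16/21]
  3 → shelf 2  [load 19/21]
  3 → shelf 3  [load 14/21]
3 shelves opened.

3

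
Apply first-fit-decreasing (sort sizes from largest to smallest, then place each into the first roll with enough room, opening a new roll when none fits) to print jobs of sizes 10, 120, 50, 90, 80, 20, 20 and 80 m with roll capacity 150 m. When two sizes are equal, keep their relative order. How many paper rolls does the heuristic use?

4

Sorted descending: 120, 90, 80, 80, 50, 20, 20, 10.
  120 → roll 1 (new)  [load 120/150]
  90 → roll 2 (new)  [load 90/150]
  80 → roll 3 (new)  [load 80/150]
  80 → roll 4 (new)  [load 80/150]
  50 → roll 2  [load 140/150]
  20 → roll 1  [load 140/150]
  20 → roll 3  [load 100/150]
  10 → roll 1  [load 150/150]
4 paper rolls opened.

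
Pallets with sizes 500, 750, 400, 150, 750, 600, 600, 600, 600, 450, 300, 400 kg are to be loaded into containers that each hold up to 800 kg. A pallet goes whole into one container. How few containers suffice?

Total = 750 + 750 + 600 + 600 + 600 + 600 + 500 + 450 + 400 + 400 + 300 + 150 = 6100 kg.
Lower bound: ⌈6100/800⌉ = 8 containers.
A packing using 9 containers:
  container 1: 750 = 750
  container 2: 750 = 750
  container 3: 600 + 150 = 750
  container 4: 600 = 600
  container 5: 600 = 600
  container 6: 600 = 600
  container 7: 500 + 300 = 800
  container 8: 450 = 450
  container 9: 400 + 400 = 800
No arrangement into 8 containers stays within capacity, so 9 is optimal.

9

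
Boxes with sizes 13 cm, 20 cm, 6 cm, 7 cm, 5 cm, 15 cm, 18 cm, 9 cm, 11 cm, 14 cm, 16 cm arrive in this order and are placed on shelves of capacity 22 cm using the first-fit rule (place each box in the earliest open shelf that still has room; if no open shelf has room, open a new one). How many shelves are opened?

8

  13 → shelf 1 (new)  [load 13/22]
  20 → shelf 2 (new)  [load 20/22]
  6 → shelf 1  [load 19/22]
  7 → shelf 3 (new)  [load 7/22]
  5 → shelf 3  [load 12/22]
  15 → shelf 4 (new)  [load 15/22]
  18 → shelf 5 (new)  [load 18/22]
  9 → shelf 3  [load 21/22]
  11 → shelf 6 (new)  [load 11/22]
  14 → shelf 7 (new)  [load 14/22]
  16 → shelf 8 (new)  [load 16/22]
8 shelves opened.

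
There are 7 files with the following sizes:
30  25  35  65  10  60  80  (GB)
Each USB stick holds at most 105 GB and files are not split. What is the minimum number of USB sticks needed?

3

Total = 80 + 65 + 60 + 35 + 30 + 25 + 10 = 305 GB.
Lower bound: ⌈305/105⌉ = 3 USB sticks.
A packing using 3 USB sticks:
  USB stick 1: 80 + 25 = 105
  USB stick 2: 65 + 35 = 100
  USB stick 3: 60 + 30 + 10 = 100
This matches the lower bound, so 3 is optimal.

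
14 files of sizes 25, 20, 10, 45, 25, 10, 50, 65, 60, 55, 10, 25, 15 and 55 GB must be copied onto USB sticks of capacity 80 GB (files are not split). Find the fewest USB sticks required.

6

Total = 65 + 60 + 55 + 55 + 50 + 45 + 25 + 25 + 25 + 20 + 15 + 10 + 10 + 10 = 470 GB.
Lower bound: ⌈470/80⌉ = 6 USB sticks.
A packing using 6 USB sticks:
  USB stick 1: 65 + 15 = 80
  USB stick 2: 60 + 20 = 80
  USB stick 3: 55 + 25 = 80
  USB stick 4: 55 + 25 = 80
  USB stick 5: 50 + 25 = 75
  USB stick 6: 45 + 10 + 10 + 10 = 75
This matches the lower bound, so 6 is optimal.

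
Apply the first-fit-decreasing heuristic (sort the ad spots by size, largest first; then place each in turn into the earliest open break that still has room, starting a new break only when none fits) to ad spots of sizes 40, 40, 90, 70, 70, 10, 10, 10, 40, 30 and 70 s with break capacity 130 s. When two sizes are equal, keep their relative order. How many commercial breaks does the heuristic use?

4

Sorted descending: 90, 70, 70, 70, 40, 40, 40, 30, 10, 10, 10.
  90 → break 1 (new)  [load 90/130]
  70 → break 2 (new)  [load 70/130]
  70 → break 3 (new)  [load 70/130]
  70 → break 4 (new)  [load 70/130]
  40 → break 1  [load 130/130]
  40 → break 2  [load 110/130]
  40 → break 3  [load 110/130]
  30 → break 4  [load 100/130]
  10 → break 2  [load 120/130]
  10 → break 2  [load 130/130]
  10 → break 3  [load 120/130]
4 commercial breaks opened.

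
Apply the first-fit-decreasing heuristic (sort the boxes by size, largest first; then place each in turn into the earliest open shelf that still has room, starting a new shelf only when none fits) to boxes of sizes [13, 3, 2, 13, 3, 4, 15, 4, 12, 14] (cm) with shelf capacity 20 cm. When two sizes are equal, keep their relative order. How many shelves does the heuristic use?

5

Sorted descending: 15, 14, 13, 13, 12, 4, 4, 3, 3, 2.
  15 → shelf 1 (new)  [load 15/20]
  14 → shelf 2 (new)  [load 14/20]
  13 → shelf 3 (new)  [load 13/20]
  13 → shelf 4 (new)  [load 13/20]
  12 → shelf 5 (new)  [load 12/20]
  4 → shelf 1  [load 19/20]
  4 → shelf 2  [load 18/20]
  3 → shelf 3  [load 16/20]
  3 → shelf 3  [load 19/20]
  2 → shelf 2  [load 20/20]
5 shelves opened.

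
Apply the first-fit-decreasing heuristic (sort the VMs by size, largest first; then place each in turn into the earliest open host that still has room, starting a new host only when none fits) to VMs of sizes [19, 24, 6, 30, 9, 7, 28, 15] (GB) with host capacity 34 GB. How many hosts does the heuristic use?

5

Sorted descending: 30, 28, 24, 19, 15, 9, 7, 6.
  30 → host 1 (new)  [load 30/34]
  28 → host 2 (new)  [load 28/34]
  24 → host 3 (new)  [load 24/34]
  19 → host 4 (new)  [load 19/34]
  15 → host 4  [load 34/34]
  9 → host 3  [load 33/34]
  7 → host 5 (new)  [load 7/34]
  6 → host 2  [load 34/34]
5 hosts opened.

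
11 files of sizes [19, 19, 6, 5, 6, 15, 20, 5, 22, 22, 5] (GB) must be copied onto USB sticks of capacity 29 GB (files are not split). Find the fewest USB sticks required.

6

Total = 22 + 22 + 20 + 19 + 19 + 15 + 6 + 6 + 5 + 5 + 5 = 144 GB.
Lower bound: ⌈144/29⌉ = 5 USB sticks.
Also, 6 files each exceed 29/2 GB, and no two of those can share a USB stick, so at least 6 USB sticks are needed.
A packing using 6 USB sticks:
  USB stick 1: 22 + 6 = 28
  USB stick 2: 22 + 6 = 28
  USB stick 3: 20 + 5 = 25
  USB stick 4: 19 + 5 + 5 = 29
  USB stick 5: 19 = 19
  USB stick 6: 15 = 15
This matches the lower bound, so 6 is optimal.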